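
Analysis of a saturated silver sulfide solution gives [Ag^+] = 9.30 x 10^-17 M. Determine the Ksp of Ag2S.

Ag2S(s) ⇌ 2 Ag^+ + S^2-
Stoichiometry gives [S^2-] = (1/2)[Ag^+] = 4.650 × 10^-17 M.
Ksp = [Ag^+]^2[S^2-]
Ksp = (9.30 × 10^-17)^2 × 4.650 × 10^-17 = 4.02 × 10^-49

Ksp = 4.02 × 10^-49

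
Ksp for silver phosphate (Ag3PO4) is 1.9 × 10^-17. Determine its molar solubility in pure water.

s ≈ 2.9 × 10^-5 M

Ag3PO4(s) <=> 3 Ag^+(aq) + PO4^3-(aq)
Ksp = [Ag^+]^3[PO4^3-]
With molar solubility s: [Ag^+] = 3s, [PO4^3-] = s.
Ksp = (3s)^3s = 27s^4
Solving, s = (1.9 × 10^-17/27)^(1/4) = 2.9 × 10^-5 M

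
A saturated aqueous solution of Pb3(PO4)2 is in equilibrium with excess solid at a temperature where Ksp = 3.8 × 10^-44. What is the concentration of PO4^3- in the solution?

Pb3(PO4)2(s) ⇌ 3 Pb^2+ + 2 PO4^3-
Ksp = [Pb^2+]^3[PO4^3-]^2
For each mole of Pb3(PO4)2 that dissolves: [Pb^2+] = 3s, [PO4^3-] = 2s.
Ksp = (3s)^3(2s)^2 = 108s^5
s = (3.8 × 10^-44 / 108)^(1/5) = 8.11 × 10^-10 M
[PO4^3-] = 2s = 1.6 x 10^-9 M

[PO4^3-] = 1.6 × 10^-9 M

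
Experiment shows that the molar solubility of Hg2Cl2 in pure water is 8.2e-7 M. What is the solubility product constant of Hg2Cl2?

Ksp ≈ 2.2 x 10^-18

Hg2Cl2(s) ⇌ Hg2^2+(aq) + 2 Cl^-(aq)
Let s = molar solubility. Then [Hg2^2+] = s and [Cl^-] = 2s.
Ksp = [Hg2^2+][Cl^-]^2
Ksp = s(2s)^2 = 4s^3
With s = 8.2 x 10^-7: Ksp = 2.2 × 10^-18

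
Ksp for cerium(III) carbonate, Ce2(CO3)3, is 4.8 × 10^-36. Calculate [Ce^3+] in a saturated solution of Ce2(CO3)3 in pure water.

[Ce^3+] ≈ 6.8 x 10^-8 M

Ce2(CO3)3(s) ⇌ 2 Ce^3+ + 3 CO3^2-
Ksp = [Ce^3+]^2[CO3^2-]^3
For each mole of Ce2(CO3)3 that dissolves: [Ce^3+] = 2s, [CO3^2-] = 3s.
Ksp = (2s)^2(3s)^3 = 108s^5
s = (4.8 × 10^-36 / 108)^(1/5) = 3.39 x 10^-8 M
[Ce^3+] = 2s = 6.8 × 10^-8 M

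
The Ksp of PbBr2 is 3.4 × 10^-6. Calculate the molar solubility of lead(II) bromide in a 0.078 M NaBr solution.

5.6 × 10^-4 M

PbBr2(s) ⇌ Pb^2+(aq) + 2 Br^-(aq)
Ksp = [Pb^2+][Br^-]^2
Let s = moles of PbBr2 that dissolve per litre. [Pb^2+] = s, [Br^-] = 0.078 + 2s ≈ 0.078 (since Br^- from NaBr dominates).
Ksp ≈ s × (0.078)^2
s = 5.6 × 10^-4 M
Check: 2s = 1.1 × 10^-3 ≪ 0.078, so the approximation is valid.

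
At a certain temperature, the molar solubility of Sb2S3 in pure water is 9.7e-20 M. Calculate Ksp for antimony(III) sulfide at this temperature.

Sb2S3(s) ⇌ 2 Sb^3+(aq) + 3 S^2-(aq)
If s mol/L of Sb2S3 dissolves, [Sb^3+] = 2s and [S^2-] = 3s.
Ksp = [Sb^3+]^2[S^2-]^3
So Ksp = (2s)^2 × (3s)^3 = 108s^5
With s = 9.7 × 10^-20: Ksp = 9.3 × 10^-94

9.3 × 10^-94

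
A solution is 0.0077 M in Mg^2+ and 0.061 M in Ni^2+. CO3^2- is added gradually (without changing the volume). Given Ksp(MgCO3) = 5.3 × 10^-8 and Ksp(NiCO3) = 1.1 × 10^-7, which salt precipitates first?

Precipitation of each salt starts when its ion product equals its Ksp.
For MgCO3: 5.3 × 10^-8 = 0.0077 × [CO3^2-]  ⇒  [CO3^2-] = 6.9 x 10^-6 M.
For NiCO3: 1.1 × 10^-7 = 0.061 × [CO3^2-]  ⇒  [CO3^2-] = 1.8 × 10^-6 M.
The salt with the lower threshold [CO3^2-] precipitates first: NiCO3.

NiCO3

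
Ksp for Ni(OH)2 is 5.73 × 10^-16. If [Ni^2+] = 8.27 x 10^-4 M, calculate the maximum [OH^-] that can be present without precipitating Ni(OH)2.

8.32 x 10^-7 M

Ni(OH)2(s) ⇌ Ni^2+(aq) + 2 OH^-(aq)
Ksp = [Ni^2+][OH^-]^2
Precipitation begins when Q = Ksp. With [Ni^2+] = 8.27 x 10^-4 M:
5.73 × 10^-16 = (8.27 x 10^-4) × [OH^-]^2
[OH^-] = (5.73 × 10^-16 / 8.27 x 10^-4)^(1/2) = 8.32 x 10^-7 M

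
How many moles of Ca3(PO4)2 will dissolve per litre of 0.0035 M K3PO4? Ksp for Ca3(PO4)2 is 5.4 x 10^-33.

Ca3(PO4)2(s) ⇌ 3 Ca^2+(aq) + 2 PO4^3-(aq)
Ksp = [Ca^2+]^3[PO4^3-]^2
If s mol/L dissolves here, [Ca^2+] = 3s, [PO4^3-] = 0.0035 + 2s ≈ 0.0035 (Ksp is small, so little additional dissolves).
Ksp ≈ (3s)^3 × (0.0035)^2
s = 2.5 × 10^-10 M
Check: 2s = 5.1 x 10^-10 ≪ 0.0035, so the approximation is valid.

s = 2.5 x 10^-10 M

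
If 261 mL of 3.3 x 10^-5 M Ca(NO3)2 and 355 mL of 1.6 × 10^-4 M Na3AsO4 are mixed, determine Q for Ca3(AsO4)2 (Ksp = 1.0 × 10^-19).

Total volume = 261 + 355 = 616 mL.
[Ca^2+] = 3.3 × 10^-5 × (261/616) = 1.40 × 10^-5 M
[AsO4^3-] = 1.6 × 10^-4 × (355/616) = 9.22 × 10^-5 M
Ca3(AsO4)2(s) ⇌ 3 Ca^2+ + 2 AsO4^3-, so Q = [Ca^2+]^3[AsO4^3-]^2
Q = (1.40 × 10^-5)^3(9.22 × 10^-5)^2 = 2.3 x 10^-23
Q < Ksp, so no precipitate of Ca3(AsO4)2 forms.

2.3 x 10^-23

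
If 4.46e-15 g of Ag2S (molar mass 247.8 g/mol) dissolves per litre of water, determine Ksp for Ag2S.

Molar solubility s = (4.46 × 10^-15 g/L) / (247.8 g/mol) = 1.800 x 10^-17 M.
Ag2S(s) ⇌ 2 Ag^+ + S^2-
With molar solubility s: [Ag^+] = 2s, [S^2-] = s.
Ksp = [Ag^+]^2[S^2-]
Substituting: Ksp = (2s)^2s = 4s^3
With s = 1.800 × 10^-17: Ksp = 2.33 x 10^-50

2.33 × 10^-50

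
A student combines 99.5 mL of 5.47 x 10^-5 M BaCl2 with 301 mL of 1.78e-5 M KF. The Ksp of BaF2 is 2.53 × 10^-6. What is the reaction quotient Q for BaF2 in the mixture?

Total volume = 99.5 + 301 = 400.5 mL.
[Ba^2+] = 5.47 x 10^-5 × (99.5/400.5) = 1.359 x 10^-5 M
[F^-] = 1.78 × 10^-5 × (301/400.5) = 1.338 × 10^-5 M
BaF2(s) ⇌ Ba^2+ + 2 F^-, so Q = [Ba^2+][F^-]^2
Q = (1.359 × 10^-5)(1.338 × 10^-5)^2 = 2.43 × 10^-15
Q < Ksp, so no precipitate of BaF2 forms.

2.43e-15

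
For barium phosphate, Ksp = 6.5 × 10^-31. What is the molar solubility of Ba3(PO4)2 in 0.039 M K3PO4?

2.5 × 10^-10 M

Ba3(PO4)2(s) <=> 3 Ba^2+(aq) + 2 PO4^3-(aq)
Ksp = [Ba^2+]^3[PO4^3-]^2
If s mol/L dissolves here, [Ba^2+] = 3s, [PO4^3-] = 0.039 + 2s ≈ 0.039 (since PO4^3- from K3PO4 dominates).
Ksp ≈ (3s)^3 × (0.039)^2
s = 2.5 x 10^-10 M
Check: 2s = 5.0 × 10^-10 ≪ 0.039, so the approximation is valid.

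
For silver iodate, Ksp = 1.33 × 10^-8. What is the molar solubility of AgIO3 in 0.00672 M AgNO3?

1.98 x 10^-6 M

AgIO3(s) <=> Ag^+(aq) + IO3^-(aq)
Ksp = [Ag^+][IO3^-]
If s mol/L dissolves here, [Ag^+] = 0.00672 + s ≈ 0.00672, [IO3^-] = s (common-ion effect: Ag^+ is already 0.00672 M).
Ksp ≈ 0.00672 × s
s = 1.98 x 10^-6 M
Check: s = 2.0 × 10^-6 ≪ 0.00672, so the approximation is valid.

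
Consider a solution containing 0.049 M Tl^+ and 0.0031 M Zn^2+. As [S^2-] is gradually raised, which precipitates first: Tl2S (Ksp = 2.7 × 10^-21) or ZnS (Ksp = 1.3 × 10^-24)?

Precipitation of each salt starts when its ion product equals its Ksp.
For Tl2S: 2.7 × 10^-21 = (0.049)^2 × [S^2-]  ⇒  [S^2-] = 1.1 × 10^-18 M.
For ZnS: 1.3 × 10^-24 = 0.0031 × [S^2-]  ⇒  [S^2-] = 4.2 × 10^-22 M.
The salt with the lower threshold [S^2-] precipitates first: ZnS.

ZnS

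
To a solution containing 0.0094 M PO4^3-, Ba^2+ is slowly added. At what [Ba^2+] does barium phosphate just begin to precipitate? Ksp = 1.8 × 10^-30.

Ba3(PO4)2(s) ⇌ 3 Ba^2+(aq) + 2 PO4^3-(aq)
Ksp = [Ba^2+]^3[PO4^3-]^2
Precipitation begins when Q = Ksp. With [PO4^3-] = 0.0094 M:
1.8 × 10^-30 = (0.0094)^2 × [Ba^2+]^3
[Ba^2+] = (1.8 × 10^-30 / 8.84 x 10^-5)^(1/3) = 2.7 x 10^-9 M

2.7e-9 M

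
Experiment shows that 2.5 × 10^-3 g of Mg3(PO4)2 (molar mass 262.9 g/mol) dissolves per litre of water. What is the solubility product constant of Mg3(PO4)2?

Molar solubility s = (2.5 x 10^-3 g/L) / (262.9 g/mol) = 9.51 x 10^-6 M.
Mg3(PO4)2(s) ⇌ 3 Mg^2+ + 2 PO4^3-
For each mole of Mg3(PO4)2 that dissolves: [Mg^2+] = 3s, [PO4^3-] = 2s.
Ksp = [Mg^2+]^3[PO4^3-]^2
Substituting: Ksp = (3s)^3(2s)^2 = 108s^5
Ksp = 108 × (9.51 × 10^-6)^5 = 8.4 x 10^-24

8.4 × 10^-24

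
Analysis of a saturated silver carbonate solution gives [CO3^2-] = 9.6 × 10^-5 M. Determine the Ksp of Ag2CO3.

Ag2CO3(s) ⇌ 2 Ag^+ + CO3^2-
Stoichiometry gives [Ag^+] = (2/1)[CO3^2-] = 1.92 x 10^-4 M.
Ksp = [Ag^+]^2[CO3^2-]
Ksp = (1.92 x 10^-4)^2 × 9.6 × 10^-5 = 3.5 × 10^-12

Ksp = 3.5 × 10^-12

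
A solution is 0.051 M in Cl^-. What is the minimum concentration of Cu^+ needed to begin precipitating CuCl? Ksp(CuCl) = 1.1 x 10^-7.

[Cu^+] = 2.2e-6 M

CuCl(s) ⇌ Cu^+ + Cl^-
Ksp = [Cu^+][Cl^-]
Precipitation begins when Q = Ksp. With [Cl^-] = 0.051 M:
1.1 x 10^-7 = (0.051) × [Cu^+]
[Cu^+] = (1.1 x 10^-7 / 5.1 × 10^-2) = 2.2 x 10^-6 M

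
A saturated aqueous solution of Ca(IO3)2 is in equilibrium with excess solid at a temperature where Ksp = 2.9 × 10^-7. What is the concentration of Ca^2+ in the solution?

[Ca^2+] ≈ 4.2 × 10^-3 M

Ca(IO3)2(s) ⇌ Ca^2+ + 2 IO3^-
Ksp = [Ca^2+][IO3^-]^2
For each mole of Ca(IO3)2 that dissolves: [Ca^2+] = s, [IO3^-] = 2s.
Substituting: Ksp = s(2s)^2 = 4s^3
Solving, s = (2.9 × 10^-7/4)^(1/3) = 4.17 × 10^-3 M
[Ca^2+] = s = 4.2 × 10^-3 M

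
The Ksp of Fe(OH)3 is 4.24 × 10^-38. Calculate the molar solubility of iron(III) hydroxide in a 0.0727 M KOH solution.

Fe(OH)3(s) ⇌ Fe^3+(aq) + 3 OH^-(aq)
Ksp = [Fe^3+][OH^-]^3
If s mol/L dissolves here, [Fe^3+] = s, [OH^-] = 0.0727 + 3s ≈ 0.0727 (common-ion effect: OH^- is already 0.0727 M).
Ksp ≈ s × (0.0727)^3
s = 1.10 × 10^-34 M
Check: 3s = 3.3 × 10^-34 ≪ 0.0727, so the approximation is valid.

s = 1.10e-34 M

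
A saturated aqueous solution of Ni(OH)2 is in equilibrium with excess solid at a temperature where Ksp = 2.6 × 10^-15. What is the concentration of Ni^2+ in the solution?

8.7 x 10^-6 M

Ni(OH)2(s) <=> Ni^2+ + 2 OH^-
Ksp = [Ni^2+][OH^-]^2
For each mole of Ni(OH)2 that dissolves: [Ni^2+] = s, [OH^-] = 2s.
So Ksp = s × (2s)^2 = 4s^3
s^3 = 2.6 × 10^-15 / 4, so s = 8.66 × 10^-6 M
[Ni^2+] = s = 8.7 × 10^-6 M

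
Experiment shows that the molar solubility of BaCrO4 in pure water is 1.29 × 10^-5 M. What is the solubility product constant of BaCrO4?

BaCrO4(s) ⇌ Ba^2+(aq) + CrO4^2-(aq)
With molar solubility s: [Ba^2+] = s, [CrO4^2-] = s.
Ksp = [Ba^2+][CrO4^2-]
Ksp = s^2
Ksp = (1.29 × 10^-5)^2 = 1.66 × 10^-10

Ksp ≈ 1.66 x 10^-10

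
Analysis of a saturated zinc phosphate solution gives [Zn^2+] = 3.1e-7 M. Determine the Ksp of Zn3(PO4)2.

Zn3(PO4)2(s) ⇌ 3 Zn^2+ + 2 PO4^3-
Stoichiometry gives [PO4^3-] = (2/3)[Zn^2+] = 2.07 x 10^-7 M.
Ksp = [Zn^2+]^3[PO4^3-]^2
Ksp = (3.1 x 10^-7)^3 × (2.07 × 10^-7)^2 = 1.3 × 10^-33

1.3e-33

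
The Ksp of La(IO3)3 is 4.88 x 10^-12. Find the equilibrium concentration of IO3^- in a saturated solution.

La(IO3)3(s) ⇌ La^3+(aq) + 3 IO3^-(aq)
Ksp = [La^3+][IO3^-]^3
With molar solubility s: [La^3+] = s, [IO3^-] = 3s.
Ksp = s(3s)^3 = 27s^4
Solving, s = (4.88 x 10^-12/27)^(1/4) = 6.520 × 10^-4 M
[IO3^-] = 3s = 1.96 × 10^-3 M

[IO3^-] ≈ 1.96 × 10^-3 M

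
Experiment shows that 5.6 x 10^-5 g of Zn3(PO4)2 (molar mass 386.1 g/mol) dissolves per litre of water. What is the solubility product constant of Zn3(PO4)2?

Molar solubility s = (5.6 × 10^-5 g/L) / (386.1 g/mol) = 1.45 × 10^-7 M.
Zn3(PO4)2(s) ⇌ 3 Zn^2+ + 2 PO4^3-
If s mol/L of Zn3(PO4)2 dissolves, [Zn^2+] = 3s and [PO4^3-] = 2s.
Ksp = [Zn^2+]^3[PO4^3-]^2
Substituting: Ksp = (3s)^3(2s)^2 = 108s^5
With s = 1.45 × 10^-7: Ksp = 6.9 × 10^-33

Ksp ≈ 6.9 x 10^-33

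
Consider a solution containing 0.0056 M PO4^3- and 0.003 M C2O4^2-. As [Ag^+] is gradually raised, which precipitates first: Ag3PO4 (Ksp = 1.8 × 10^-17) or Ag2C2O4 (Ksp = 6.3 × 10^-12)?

Each salt begins to precipitate when Q = Ksp, i.e. when [Ag^+] reaches its threshold.
For Ag3PO4: 1.8 × 10^-17 = 0.0056 × [Ag^+]^3  ⇒  [Ag^+] = 1.5 × 10^-5 M.
For Ag2C2O4: 6.3 × 10^-12 = 0.003 × [Ag^+]^2  ⇒  [Ag^+] = 4.6 × 10^-5 M.
The salt with the lower threshold [Ag^+] precipitates first: Ag3PO4.

Ag3PO4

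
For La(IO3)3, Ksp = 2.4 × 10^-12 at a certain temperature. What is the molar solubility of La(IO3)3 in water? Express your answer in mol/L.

s ≈ 5.5e-4 M

La(IO3)3(s) ⇌ La^3+ + 3 IO3^-
Ksp = [La^3+][IO3^-]^3
Let s = molar solubility. Then [La^3+] = s and [IO3^-] = 3s.
Substituting: Ksp = s(3s)^3 = 27s^4
s^4 = 2.4 × 10^-12 / 27, so s = 5.5 × 10^-4 M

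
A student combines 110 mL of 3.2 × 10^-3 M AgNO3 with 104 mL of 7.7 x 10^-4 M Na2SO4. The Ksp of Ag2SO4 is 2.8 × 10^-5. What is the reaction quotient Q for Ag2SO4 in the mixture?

Q = 1.0 × 10^-9

Total volume = 110 + 104 = 214 mL.
[Ag^+] = 3.2 x 10^-3 × (110/214) = 1.64 x 10^-3 M
[SO4^2-] = 7.7 × 10^-4 × (104/214) = 3.74 x 10^-4 M
Ag2SO4(s) <=> 2 Ag^+ + SO4^2-, so Q = [Ag^+]^2[SO4^2-]
Q = (1.64 x 10^-3)^2(3.74 × 10^-4) = 1.0 × 10^-9
Q < Ksp, so no precipitate of Ag2SO4 forms.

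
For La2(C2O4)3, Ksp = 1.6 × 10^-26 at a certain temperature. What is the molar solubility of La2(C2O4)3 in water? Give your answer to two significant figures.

s ≈ 2.7e-6 M

La2(C2O4)3(s) <=> 2 La^3+(aq) + 3 C2O4^2-(aq)
Ksp = [La^3+]^2[C2O4^2-]^3
Let s = molar solubility. Then [La^3+] = 2s and [C2O4^2-] = 3s.
So Ksp = (2s)^2 × (3s)^3 = 108s^5
s^5 = 1.6 × 10^-26 / 108, so s = 2.7 × 10^-6 M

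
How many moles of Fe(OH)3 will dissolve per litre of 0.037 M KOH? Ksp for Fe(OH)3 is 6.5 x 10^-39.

1.3e-34 M

Fe(OH)3(s) <=> Fe^3+ + 3 OH^-
Ksp = [Fe^3+][OH^-]^3
Let s = moles of Fe(OH)3 that dissolve per litre. [Fe^3+] = s, [OH^-] = 0.037 + 3s ≈ 0.037 (common-ion effect: OH^- is already 0.037 M).
Ksp ≈ s × (0.037)^3
s = 1.3 × 10^-34 M
Check: 3s = 3.8 × 10^-34 ≪ 0.037, so the approximation is valid.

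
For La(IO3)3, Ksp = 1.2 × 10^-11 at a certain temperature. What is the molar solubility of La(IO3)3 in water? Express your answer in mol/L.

La(IO3)3(s) <=> La^3+ + 3 IO3^-
Ksp = [La^3+][IO3^-]^3
With molar solubility s: [La^3+] = s, [IO3^-] = 3s.
So Ksp = s × (3s)^3 = 27s^4
s = (1.2 × 10^-11 / 27)^(1/4) = 8.2 × 10^-4 M

s = 8.2 × 10^-4 M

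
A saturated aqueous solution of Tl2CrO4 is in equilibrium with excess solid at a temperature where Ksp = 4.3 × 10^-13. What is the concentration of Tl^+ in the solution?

Tl2CrO4(s) <=> 2 Tl^+(aq) + CrO4^2-(aq)
Ksp = [Tl^+]^2[CrO4^2-]
With molar solubility s: [Tl^+] = 2s, [CrO4^2-] = s.
Ksp = (2s)^2s = 4s^3
s = (4.3 × 10^-13 / 4)^(1/3) = 4.75 × 10^-5 M
[Tl^+] = 2s = 9.5 × 10^-5 M

[Tl^+] ≈ 9.5 × 10^-5 M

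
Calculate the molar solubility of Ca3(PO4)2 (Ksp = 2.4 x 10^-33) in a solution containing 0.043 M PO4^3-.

Ca3(PO4)2(s) <=> 3 Ca^2+(aq) + 2 PO4^3-(aq)
Ksp = [Ca^2+]^3[PO4^3-]^2
Let s be the molar solubility in this solution. [Ca^2+] = 3s, [PO4^3-] = 0.043 + 2s ≈ 0.043 (common-ion effect: PO4^3- is already 0.043 M).
Ksp ≈ (3s)^3 × (0.043)^2
s = 3.6 x 10^-11 M
Check: 2s = 7.3 x 10^-11 ≪ 0.043, so the approximation is valid.

s ≈ 3.6 × 10^-11 M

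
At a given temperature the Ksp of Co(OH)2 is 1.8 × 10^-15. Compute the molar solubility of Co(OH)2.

7.7e-6 M

Co(OH)2(s) ⇌ Co^2+ + 2 OH^-
Ksp = [Co^2+][OH^-]^2
For each mole of Co(OH)2 that dissolves: [Co^2+] = s, [OH^-] = 2s.
So Ksp = s × (2s)^2 = 4s^3
s^3 = 1.8 × 10^-15 / 4, so s = 7.7 x 10^-6 M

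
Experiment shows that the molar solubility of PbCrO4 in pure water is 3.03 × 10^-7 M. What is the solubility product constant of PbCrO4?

PbCrO4(s) ⇌ Pb^2+ + CrO4^2-
For each mole of PbCrO4 that dissolves: [Pb^2+] = s, [CrO4^2-] = s.
Ksp = [Pb^2+][CrO4^2-]
Ksp = s^2
With s = 3.03 × 10^-7: Ksp = 9.18 x 10^-14

9.18 × 10^-14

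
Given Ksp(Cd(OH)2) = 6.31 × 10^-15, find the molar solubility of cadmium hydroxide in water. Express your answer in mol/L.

Cd(OH)2(s) <=> Cd^2+ + 2 OH^-
Ksp = [Cd^2+][OH^-]^2
With molar solubility s: [Cd^2+] = s, [OH^-] = 2s.
Ksp = s(2s)^2 = 4s^3
s = (6.31 × 10^-15 / 4)^(1/3) = 1.16 x 10^-5 M

1.16 x 10^-5 M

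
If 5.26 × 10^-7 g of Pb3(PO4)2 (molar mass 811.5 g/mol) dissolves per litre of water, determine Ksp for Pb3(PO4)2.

Ksp ≈ 1.24e-44

Molar solubility s = (5.26 × 10^-7 g/L) / (811.5 g/mol) = 6.482 × 10^-10 M.
Pb3(PO4)2(s) ⇌ 3 Pb^2+(aq) + 2 PO4^3-(aq)
If s mol/L of Pb3(PO4)2 dissolves, [Pb^2+] = 3s and [PO4^3-] = 2s.
Ksp = [Pb^2+]^3[PO4^3-]^2
Substituting: Ksp = (3s)^3(2s)^2 = 108s^5
Ksp = 108 × (6.482 x 10^-10)^5 = 1.24 x 10^-44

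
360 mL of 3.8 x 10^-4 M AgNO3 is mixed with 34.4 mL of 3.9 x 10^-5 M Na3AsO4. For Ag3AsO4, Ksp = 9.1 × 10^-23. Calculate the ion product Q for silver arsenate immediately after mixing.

Total volume = 360 + 34.4 = 394.4 mL.
[Ag^+] = 3.8 × 10^-4 × (360/394.4) = 3.47 × 10^-4 M
[AsO4^3-] = 3.9 × 10^-5 × (34.4/394.4) = 3.40 x 10^-6 M
Ag3AsO4(s) ⇌ 3 Ag^+(aq) + AsO4^3-(aq), so Q = [Ag^+]^3[AsO4^3-]
Q = (3.47 × 10^-4)^3(3.40 × 10^-6) = 1.4 x 10^-16
Q > Ksp, so Ag3AsO4 will precipitate.

1.4 x 10^-16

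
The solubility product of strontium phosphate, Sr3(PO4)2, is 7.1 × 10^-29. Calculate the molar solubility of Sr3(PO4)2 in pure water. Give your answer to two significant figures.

Sr3(PO4)2(s) <=> 3 Sr^2+(aq) + 2 PO4^3-(aq)
Ksp = [Sr^2+]^3[PO4^3-]^2
Let s = molar solubility. Then [Sr^2+] = 3s and [PO4^3-] = 2s.
Substituting: Ksp = (3s)^3(2s)^2 = 108s^5
Solving, s = (7.1 × 10^-29/108)^(1/5) = 9.2 × 10^-7 M

s = 9.2 × 10^-7 M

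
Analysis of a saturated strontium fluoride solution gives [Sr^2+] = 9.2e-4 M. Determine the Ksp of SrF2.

3.1e-9

SrF2(s) ⇌ Sr^2+(aq) + 2 F^-(aq)
Stoichiometry gives [F^-] = (2/1)[Sr^2+] = 1.84 × 10^-3 M.
Ksp = [Sr^2+][F^-]^2
Ksp = 9.2 x 10^-4 × (1.84 x 10^-3)^2 = 3.1 × 10^-9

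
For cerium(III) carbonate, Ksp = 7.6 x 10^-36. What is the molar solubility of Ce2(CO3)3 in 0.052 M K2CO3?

Ce2(CO3)3(s) ⇌ 2 Ce^3+(aq) + 3 CO3^2-(aq)
Ksp = [Ce^3+]^2[CO3^2-]^3
Let s = moles of Ce2(CO3)3 that dissolve per litre. [Ce^3+] = 2s, [CO3^2-] = 0.052 + 3s ≈ 0.052 (since CO3^2- from K2CO3 dominates).
Ksp ≈ (2s)^2 × (0.052)^3
s = 1.2 x 10^-16 M
Check: 3s = 3.5 × 10^-16 ≪ 0.052, so the approximation is valid.

s = 1.2 × 10^-16 M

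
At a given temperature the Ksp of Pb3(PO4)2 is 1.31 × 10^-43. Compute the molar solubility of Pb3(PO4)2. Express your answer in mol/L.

Pb3(PO4)2(s) ⇌ 3 Pb^2+(aq) + 2 PO4^3-(aq)
Ksp = [Pb^2+]^3[PO4^3-]^2
Let s = molar solubility. Then [Pb^2+] = 3s and [PO4^3-] = 2s.
So Ksp = (3s)^3 × (2s)^2 = 108s^5
Solving, s = (1.31 × 10^-43/108)^(1/5) = 1.04 x 10^-9 M

s ≈ 1.04 x 10^-9 M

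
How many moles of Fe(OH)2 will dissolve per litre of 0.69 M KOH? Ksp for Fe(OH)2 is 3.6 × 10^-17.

s ≈ 7.6e-17 M

Fe(OH)2(s) <=> Fe^2+ + 2 OH^-
Ksp = [Fe^2+][OH^-]^2
Let s = moles of Fe(OH)2 that dissolve per litre. [Fe^2+] = s, [OH^-] = 0.69 + 2s ≈ 0.69 (Ksp is small, so little additional dissolves).
Ksp ≈ s × (0.69)^2
s = 7.6 × 10^-17 M
Check: 2s = 1.5 x 10^-16 ≪ 0.69, so the approximation is valid.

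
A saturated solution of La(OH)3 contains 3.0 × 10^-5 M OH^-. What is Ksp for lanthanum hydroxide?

Ksp = 2.7 × 10^-19

La(OH)3(s) ⇌ La^3+(aq) + 3 OH^-(aq)
Stoichiometry gives [La^3+] = (1/3)[OH^-] = 1.00 × 10^-5 M.
Ksp = [La^3+][OH^-]^3
Ksp = 1.00 × 10^-5 × (3.0 × 10^-5)^3 = 2.7 × 10^-19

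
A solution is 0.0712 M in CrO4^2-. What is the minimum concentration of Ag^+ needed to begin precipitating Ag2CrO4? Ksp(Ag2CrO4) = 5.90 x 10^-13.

2.88 x 10^-6 M

Ag2CrO4(s) <=> 2 Ag^+(aq) + CrO4^2-(aq)
Ksp = [Ag^+]^2[CrO4^2-]
Precipitation begins when Q = Ksp. With [CrO4^2-] = 0.0712 M:
5.90 x 10^-13 = (0.0712) × [Ag^+]^2
[Ag^+] = (5.90 x 10^-13 / 7.12 x 10^-2)^(1/2) = 2.88 × 10^-6 M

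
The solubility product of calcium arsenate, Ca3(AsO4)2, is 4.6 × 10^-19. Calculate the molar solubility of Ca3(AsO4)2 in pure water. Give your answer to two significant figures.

s = 8.4 × 10^-5 M

Ca3(AsO4)2(s) ⇌ 3 Ca^2+(aq) + 2 AsO4^3-(aq)
Ksp = [Ca^2+]^3[AsO4^3-]^2
If s mol/L of Ca3(AsO4)2 dissolves, [Ca^2+] = 3s and [AsO4^3-] = 2s.
So Ksp = (3s)^3 × (2s)^2 = 108s^5
Solving, s = (4.6 × 10^-19/108)^(1/5) = 8.4 x 10^-5 M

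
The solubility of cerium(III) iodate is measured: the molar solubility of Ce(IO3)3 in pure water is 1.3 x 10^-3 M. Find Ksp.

7.7e-11

Ce(IO3)3(s) ⇌ Ce^3+ + 3 IO3^-
With molar solubility s: [Ce^3+] = s, [IO3^-] = 3s.
Ksp = [Ce^3+][IO3^-]^3
So Ksp = s × (3s)^3 = 27s^4
Ksp = 27 × (1.3 × 10^-3)^4 = 7.7 × 10^-11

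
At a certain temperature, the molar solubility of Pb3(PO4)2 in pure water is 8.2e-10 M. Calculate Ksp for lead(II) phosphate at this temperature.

Pb3(PO4)2(s) ⇌ 3 Pb^2+ + 2 PO4^3-
With molar solubility s: [Pb^2+] = 3s, [PO4^3-] = 2s.
Ksp = [Pb^2+]^3[PO4^3-]^2
Substituting: Ksp = (3s)^3(2s)^2 = 108s^5
Ksp = 108 × (8.2 × 10^-10)^5 = 4.0 × 10^-44

Ksp = 4.0 × 10^-44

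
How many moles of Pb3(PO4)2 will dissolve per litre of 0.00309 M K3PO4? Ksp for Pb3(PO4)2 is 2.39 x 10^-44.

Pb3(PO4)2(s) ⇌ 3 Pb^2+ + 2 PO4^3-
Ksp = [Pb^2+]^3[PO4^3-]^2
Let s be the molar solubility in this solution. [Pb^2+] = 3s, [PO4^3-] = 0.00309 + 2s ≈ 0.00309 (Ksp is small, so little additional dissolves).
Ksp ≈ (3s)^3 × (0.00309)^2
s = 4.53 × 10^-14 M
Check: 2s = 9.1 × 10^-14 ≪ 0.00309, so the approximation is valid.

s ≈ 4.53 x 10^-14 M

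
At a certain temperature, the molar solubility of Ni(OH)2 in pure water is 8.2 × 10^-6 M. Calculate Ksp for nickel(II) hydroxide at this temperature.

Ni(OH)2(s) ⇌ Ni^2+(aq) + 2 OH^-(aq)
With molar solubility s: [Ni^2+] = s, [OH^-] = 2s.
Ksp = [Ni^2+][OH^-]^2
So Ksp = s × (2s)^2 = 4s^3
With s = 8.2 × 10^-6: Ksp = 2.2 × 10^-15

2.2 × 10^-15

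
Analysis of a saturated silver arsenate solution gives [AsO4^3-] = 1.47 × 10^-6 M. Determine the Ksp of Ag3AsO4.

Ag3AsO4(s) ⇌ 3 Ag^+ + AsO4^3-
Stoichiometry gives [Ag^+] = (3/1)[AsO4^3-] = 4.410 × 10^-6 M.
Ksp = [Ag^+]^3[AsO4^3-]
Ksp = (4.410 × 10^-6)^3 × 1.47 x 10^-6 = 1.26 x 10^-22

Ksp = 1.26 x 10^-22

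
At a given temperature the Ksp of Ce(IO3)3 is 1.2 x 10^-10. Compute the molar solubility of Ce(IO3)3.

Ce(IO3)3(s) <=> Ce^3+(aq) + 3 IO3^-(aq)
Ksp = [Ce^3+][IO3^-]^3
Let s = molar solubility. Then [Ce^3+] = s and [IO3^-] = 3s.
Substituting: Ksp = s(3s)^3 = 27s^4
s = (1.2 x 10^-10 / 27)^(1/4) = 1.5 × 10^-3 M

1.5 × 10^-3 M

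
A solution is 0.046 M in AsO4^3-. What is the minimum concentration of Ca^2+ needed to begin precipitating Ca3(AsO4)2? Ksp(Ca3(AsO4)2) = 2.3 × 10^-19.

[Ca^2+] ≈ 4.8e-6 M

Ca3(AsO4)2(s) ⇌ 3 Ca^2+(aq) + 2 AsO4^3-(aq)
Ksp = [Ca^2+]^3[AsO4^3-]^2
Precipitation begins when Q = Ksp. With [AsO4^3-] = 0.046 M:
2.3 × 10^-19 = (0.046)^2 × [Ca^2+]^3
[Ca^2+] = (2.3 × 10^-19 / 2.12 x 10^-3)^(1/3) = 4.8 x 10^-6 M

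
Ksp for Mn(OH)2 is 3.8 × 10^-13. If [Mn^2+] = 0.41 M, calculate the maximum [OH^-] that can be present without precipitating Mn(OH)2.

[OH^-] = 9.6 × 10^-7 M

Mn(OH)2(s) ⇌ Mn^2+ + 2 OH^-
Ksp = [Mn^2+][OH^-]^2
Precipitation begins when Q = Ksp. With [Mn^2+] = 0.41 M:
3.8 × 10^-13 = (0.41) × [OH^-]^2
[OH^-] = (3.8 × 10^-13 / 4.1 x 10^-1)^(1/2) = 9.6 × 10^-7 M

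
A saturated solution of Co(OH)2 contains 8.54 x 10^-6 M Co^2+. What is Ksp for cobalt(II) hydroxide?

Ksp = 2.49e-15

Co(OH)2(s) ⇌ Co^2+ + 2 OH^-
Stoichiometry gives [OH^-] = (2/1)[Co^2+] = 1.708 × 10^-5 M.
Ksp = [Co^2+][OH^-]^2
Ksp = 8.54 x 10^-6 × (1.708 × 10^-5)^2 = 2.49 × 10^-15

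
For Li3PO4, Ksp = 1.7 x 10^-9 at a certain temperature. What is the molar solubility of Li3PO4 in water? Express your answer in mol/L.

Li3PO4(s) <=> 3 Li^+(aq) + PO4^3-(aq)
Ksp = [Li^+]^3[PO4^3-]
With molar solubility s: [Li^+] = 3s, [PO4^3-] = s.
Substituting: Ksp = (3s)^3s = 27s^4
s^4 = 1.7 x 10^-9 / 27, so s = 2.8 × 10^-3 M

2.8 × 10^-3 M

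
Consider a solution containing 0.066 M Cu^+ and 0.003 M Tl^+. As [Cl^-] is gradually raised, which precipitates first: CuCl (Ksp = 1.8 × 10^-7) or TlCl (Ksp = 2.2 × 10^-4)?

Precipitation of each salt starts when its ion product equals its Ksp.
For CuCl: 1.8 × 10^-7 = 0.066 × [Cl^-]  ⇒  [Cl^-] = 2.7 × 10^-6 M.
For TlCl: 2.2 × 10^-4 = 0.003 × [Cl^-]  ⇒  [Cl^-] = 7.3 x 10^-2 M.
The salt with the lower threshold [Cl^-] precipitates first: CuCl.

CuCl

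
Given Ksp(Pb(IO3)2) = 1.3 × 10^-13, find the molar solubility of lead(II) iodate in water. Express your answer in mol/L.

3.2 × 10^-5 M

Pb(IO3)2(s) ⇌ Pb^2+ + 2 IO3^-
Ksp = [Pb^2+][IO3^-]^2
Let s = molar solubility. Then [Pb^2+] = s and [IO3^-] = 2s.
Substituting: Ksp = s(2s)^2 = 4s^3
s = (1.3 × 10^-13 / 4)^(1/3) = 3.2 × 10^-5 M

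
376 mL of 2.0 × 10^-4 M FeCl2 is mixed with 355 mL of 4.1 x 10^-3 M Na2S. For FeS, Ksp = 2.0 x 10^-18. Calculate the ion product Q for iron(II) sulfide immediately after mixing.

2.0e-7

Total volume = 376 + 355 = 731 mL.
[Fe^2+] = 2.0 × 10^-4 × (376/731) = 1.03 × 10^-4 M
[S^2-] = 4.1 × 10^-3 × (355/731) = 1.99 × 10^-3 M
FeS(s) ⇌ Fe^2+(aq) + S^2-(aq), so Q = [Fe^2+][S^2-]
Q = (1.03 × 10^-4)(1.99 × 10^-3) = 2.0 × 10^-7
Q > Ksp, so FeS will precipitate.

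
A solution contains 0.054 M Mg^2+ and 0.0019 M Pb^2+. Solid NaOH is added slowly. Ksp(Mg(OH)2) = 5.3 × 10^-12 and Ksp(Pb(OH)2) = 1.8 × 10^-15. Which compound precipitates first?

Each salt begins to precipitate when Q = Ksp, i.e. when [OH^-] reaches its threshold.
For Mg(OH)2: 5.3 × 10^-12 = 0.054 × [OH^-]^2  ⇒  [OH^-] = 9.9 × 10^-6 M.
For Pb(OH)2: 1.8 × 10^-15 = 0.0019 × [OH^-]^2  ⇒  [OH^-] = 9.7 x 10^-7 M.
The salt with the lower threshold [OH^-] precipitates first: Pb(OH)2.

Pb(OH)2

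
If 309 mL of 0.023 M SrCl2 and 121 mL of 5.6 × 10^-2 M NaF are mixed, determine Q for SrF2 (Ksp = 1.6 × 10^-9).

Q = 4.1 × 10^-6

Total volume = 309 + 121 = 430 mL.
[Sr^2+] = 2.3 x 10^-2 × (309/430) = 1.65 x 10^-2 M
[F^-] = 5.6 × 10^-2 × (121/430) = 1.58 x 10^-2 M
SrF2(s) ⇌ Sr^2+ + 2 F^-, so Q = [Sr^2+][F^-]^2
Q = (1.65 × 10^-2)(1.58 x 10^-2)^2 = 4.1 × 10^-6
Q > Ksp, so SrF2 will precipitate.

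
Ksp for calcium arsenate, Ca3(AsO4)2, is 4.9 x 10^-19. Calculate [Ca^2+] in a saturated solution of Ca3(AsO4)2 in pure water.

Ca3(AsO4)2(s) ⇌ 3 Ca^2+(aq) + 2 AsO4^3-(aq)
Ksp = [Ca^2+]^3[AsO4^3-]^2
With molar solubility s: [Ca^2+] = 3s, [AsO4^3-] = 2s.
So Ksp = (3s)^3 × (2s)^2 = 108s^5
Solving, s = (4.9 x 10^-19/108)^(1/5) = 8.54 x 10^-5 M
[Ca^2+] = 3s = 2.6 x 10^-4 M

[Ca^2+] = 2.6 x 10^-4 M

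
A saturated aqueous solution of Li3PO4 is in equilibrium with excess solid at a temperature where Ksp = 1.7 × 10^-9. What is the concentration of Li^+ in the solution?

Li3PO4(s) <=> 3 Li^+ + PO4^3-
Ksp = [Li^+]^3[PO4^3-]
Let s = molar solubility. Then [Li^+] = 3s and [PO4^3-] = s.
So Ksp = (3s)^3 × s = 27s^4
Solving, s = (1.7 × 10^-9/27)^(1/4) = 2.82 x 10^-3 M
[Li^+] = 3s = 8.5 × 10^-3 M

[Li^+] ≈ 8.5e-3 M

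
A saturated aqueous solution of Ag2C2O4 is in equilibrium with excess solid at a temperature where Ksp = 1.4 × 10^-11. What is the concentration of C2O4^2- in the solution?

Ag2C2O4(s) ⇌ 2 Ag^+(aq) + C2O4^2-(aq)
Ksp = [Ag^+]^2[C2O4^2-]
For each mole of Ag2C2O4 that dissolves: [Ag^+] = 2s, [C2O4^2-] = s.
Substituting: Ksp = (2s)^2s = 4s^3
Solving, s = (1.4 × 10^-11/4)^(1/3) = 1.52 × 10^-4 M
[C2O4^2-] = s = 1.5 x 10^-4 M

1.5e-4 M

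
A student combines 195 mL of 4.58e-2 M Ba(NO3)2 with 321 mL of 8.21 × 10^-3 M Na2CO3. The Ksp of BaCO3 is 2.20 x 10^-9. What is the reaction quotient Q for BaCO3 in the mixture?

8.84e-5

Total volume = 195 + 321 = 516 mL.
[Ba^2+] = 4.58 × 10^-2 × (195/516) = 1.731 × 10^-2 M
[CO3^2-] = 8.21 x 10^-3 × (321/516) = 5.107 × 10^-3 M
BaCO3(s) ⇌ Ba^2+(aq) + CO3^2-(aq), so Q = [Ba^2+][CO3^2-]
Q = (1.731 x 10^-2)(5.107 × 10^-3) = 8.84 × 10^-5
Q > Ksp, so BaCO3 will precipitate.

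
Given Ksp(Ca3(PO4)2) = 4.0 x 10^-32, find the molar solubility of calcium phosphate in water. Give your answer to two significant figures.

s ≈ 2.1e-7 M

Ca3(PO4)2(s) ⇌ 3 Ca^2+ + 2 PO4^3-
Ksp = [Ca^2+]^3[PO4^3-]^2
For each mole of Ca3(PO4)2 that dissolves: [Ca^2+] = 3s, [PO4^3-] = 2s.
Ksp = (3s)^3(2s)^2 = 108s^5
Solving, s = (4.0 x 10^-32/108)^(1/5) = 2.1 × 10^-7 M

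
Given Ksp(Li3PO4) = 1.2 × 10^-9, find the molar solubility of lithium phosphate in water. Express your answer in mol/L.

Li3PO4(s) ⇌ 3 Li^+ + PO4^3-
Ksp = [Li^+]^3[PO4^3-]
Let s = molar solubility. Then [Li^+] = 3s and [PO4^3-] = s.
Ksp = (3s)^3s = 27s^4
s^4 = 1.2 × 10^-9 / 27, so s = 2.6 x 10^-3 M

s ≈ 2.6 x 10^-3 M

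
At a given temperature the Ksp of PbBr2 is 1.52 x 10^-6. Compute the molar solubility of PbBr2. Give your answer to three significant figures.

s = 7.24 × 10^-3 M

PbBr2(s) ⇌ Pb^2+ + 2 Br^-
Ksp = [Pb^2+][Br^-]^2
With molar solubility s: [Pb^2+] = s, [Br^-] = 2s.
Substituting: Ksp = s(2s)^2 = 4s^3
s = (1.52 x 10^-6 / 4)^(1/3) = 7.24 × 10^-3 M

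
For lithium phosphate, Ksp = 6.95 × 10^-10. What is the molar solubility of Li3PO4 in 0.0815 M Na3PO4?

s ≈ 6.81 × 10^-4 M

Li3PO4(s) ⇌ 3 Li^+(aq) + PO4^3-(aq)
Ksp = [Li^+]^3[PO4^3-]
If s mol/L dissolves here, [Li^+] = 3s, [PO4^3-] = 0.0815 + s ≈ 0.0815 (common-ion effect: PO4^3- is already 0.0815 M).
Ksp ≈ (3s)^3 × 0.0815
s = 6.81 x 10^-4 M
Check: s = 6.8 × 10^-4 ≪ 0.0815, so the approximation is valid.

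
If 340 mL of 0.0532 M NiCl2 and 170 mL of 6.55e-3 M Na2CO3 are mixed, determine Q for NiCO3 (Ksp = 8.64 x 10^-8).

Q = 7.74e-5

Total volume = 340 + 170 = 510 mL.
[Ni^2+] = 5.32 × 10^-2 × (340/510) = 3.547 × 10^-2 M
[CO3^2-] = 6.55 × 10^-3 × (170/510) = 2.183 x 10^-3 M
NiCO3(s) ⇌ Ni^2+ + CO3^2-, so Q = [Ni^2+][CO3^2-]
Q = (3.547 × 10^-2)(2.183 × 10^-3) = 7.74 × 10^-5
Q > Ksp, so NiCO3 will precipitate.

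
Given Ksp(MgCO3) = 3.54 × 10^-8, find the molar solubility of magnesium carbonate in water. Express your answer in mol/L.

MgCO3(s) ⇌ Mg^2+(aq) + CO3^2-(aq)
Ksp = [Mg^2+][CO3^2-]
Let s = molar solubility. Then [Mg^2+] = s and [CO3^2-] = s.
Ksp = s × s = s^2
s = (3.54 × 10^-8)^(1/2) = 1.88 × 10^-4 M

s ≈ 1.88e-4 M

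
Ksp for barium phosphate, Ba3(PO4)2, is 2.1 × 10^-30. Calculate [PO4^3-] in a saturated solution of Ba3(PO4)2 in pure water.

[PO4^3-] = 9.1 × 10^-7 M

Ba3(PO4)2(s) ⇌ 3 Ba^2+ + 2 PO4^3-
Ksp = [Ba^2+]^3[PO4^3-]^2
For each mole of Ba3(PO4)2 that dissolves: [Ba^2+] = 3s, [PO4^3-] = 2s.
Substituting: Ksp = (3s)^3(2s)^2 = 108s^5
s^5 = 2.1 × 10^-30 / 108, so s = 4.55 × 10^-7 M
[PO4^3-] = 2s = 9.1 × 10^-7 M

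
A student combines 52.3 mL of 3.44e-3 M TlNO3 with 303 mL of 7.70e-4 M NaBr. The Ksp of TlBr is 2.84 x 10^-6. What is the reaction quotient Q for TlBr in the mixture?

Q ≈ 3.33 × 10^-7

Total volume = 52.3 + 303 = 355.3 mL.
[Tl^+] = 3.44 × 10^-3 × (52.3/355.3) = 5.064 x 10^-4 M
[Br^-] = 7.70 x 10^-4 × (303/355.3) = 6.567 x 10^-4 M
TlBr(s) ⇌ Tl^+ + Br^-, so Q = [Tl^+][Br^-]
Q = (5.064 × 10^-4)(6.567 × 10^-4) = 3.33 × 10^-7
Q < Ksp, so no precipitate of TlBr forms.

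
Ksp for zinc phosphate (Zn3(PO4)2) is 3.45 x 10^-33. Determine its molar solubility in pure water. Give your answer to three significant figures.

1.26 × 10^-7 M

Zn3(PO4)2(s) ⇌ 3 Zn^2+ + 2 PO4^3-
Ksp = [Zn^2+]^3[PO4^3-]^2
With molar solubility s: [Zn^2+] = 3s, [PO4^3-] = 2s.
So Ksp = (3s)^3 × (2s)^2 = 108s^5
Solving, s = (3.45 x 10^-33/108)^(1/5) = 1.26 × 10^-7 M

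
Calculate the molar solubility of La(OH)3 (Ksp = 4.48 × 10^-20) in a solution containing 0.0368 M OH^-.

La(OH)3(s) ⇌ La^3+(aq) + 3 OH^-(aq)
Ksp = [La^3+][OH^-]^3
Let s be the molar solubility in this solution. [La^3+] = s, [OH^-] = 0.0368 + 3s ≈ 0.0368 (Ksp is small, so little additional dissolves).
Ksp ≈ s × (0.0368)^3
s = 8.99 x 10^-16 M
Check: 3s = 2.7 × 10^-15 ≪ 0.0368, so the approximation is valid.

s ≈ 8.99 × 10^-16 M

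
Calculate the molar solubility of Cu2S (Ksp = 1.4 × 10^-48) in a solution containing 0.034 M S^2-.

3.2 x 10^-24 M

Cu2S(s) <=> 2 Cu^+(aq) + S^2-(aq)
Ksp = [Cu^+]^2[S^2-]
If s mol/L dissolves here, [Cu^+] = 2s, [S^2-] = 0.034 + s ≈ 0.034 (common-ion effect: S^2- is already 0.034 M).
Ksp ≈ (2s)^2 × 0.034
s = 3.2 × 10^-24 M
Check: s = 3.2 × 10^-24 ≪ 0.034, so the approximation is valid.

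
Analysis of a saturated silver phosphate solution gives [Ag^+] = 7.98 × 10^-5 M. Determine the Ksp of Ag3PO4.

Ksp ≈ 1.35 × 10^-17

Ag3PO4(s) ⇌ 3 Ag^+(aq) + PO4^3-(aq)
Stoichiometry gives [PO4^3-] = (1/3)[Ag^+] = 2.660 × 10^-5 M.
Ksp = [Ag^+]^3[PO4^3-]
Ksp = (7.98 × 10^-5)^3 × 2.660 × 10^-5 = 1.35 x 10^-17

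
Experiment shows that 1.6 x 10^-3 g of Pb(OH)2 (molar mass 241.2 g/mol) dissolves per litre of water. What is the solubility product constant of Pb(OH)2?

1.2e-15

Molar solubility s = (1.6 × 10^-3 g/L) / (241.2 g/mol) = 6.63 x 10^-6 M.
Pb(OH)2(s) ⇌ Pb^2+ + 2 OH^-
With molar solubility s: [Pb^2+] = s, [OH^-] = 2s.
Ksp = [Pb^2+][OH^-]^2
Substituting: Ksp = s(2s)^2 = 4s^3
With s = 6.63 × 10^-6: Ksp = 1.2 x 10^-15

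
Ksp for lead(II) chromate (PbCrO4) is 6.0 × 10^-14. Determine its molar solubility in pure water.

PbCrO4(s) <=> Pb^2+(aq) + CrO4^2-(aq)
Ksp = [Pb^2+][CrO4^2-]
With molar solubility s: [Pb^2+] = s, [CrO4^2-] = s.
Ksp = s × s = s^2
s = (6.0 × 10^-14)^(1/2) = 2.4 × 10^-7 M

2.4e-7 M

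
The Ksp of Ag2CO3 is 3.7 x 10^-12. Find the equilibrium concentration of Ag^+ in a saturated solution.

Ag2CO3(s) <=> 2 Ag^+ + CO3^2-
Ksp = [Ag^+]^2[CO3^2-]
For each mole of Ag2CO3 that dissolves: [Ag^+] = 2s, [CO3^2-] = s.
So Ksp = (2s)^2 × s = 4s^3
Solving, s = (3.7 x 10^-12/4)^(1/3) = 9.74 × 10^-5 M
[Ag^+] = 2s = 1.9 x 10^-4 M

1.9e-4 M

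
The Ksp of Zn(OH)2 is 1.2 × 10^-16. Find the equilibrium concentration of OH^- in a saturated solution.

Zn(OH)2(s) ⇌ Zn^2+ + 2 OH^-
Ksp = [Zn^2+][OH^-]^2
Let s = molar solubility. Then [Zn^2+] = s and [OH^-] = 2s.
So Ksp = s × (2s)^2 = 4s^3
s = (1.2 × 10^-16 / 4)^(1/3) = 3.11 × 10^-6 M
[OH^-] = 2s = 6.2 x 10^-6 M

6.2e-6 M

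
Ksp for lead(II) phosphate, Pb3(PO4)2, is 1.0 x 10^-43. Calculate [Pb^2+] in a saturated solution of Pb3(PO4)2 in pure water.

[Pb^2+] ≈ 3.0 × 10^-9 M

Pb3(PO4)2(s) <=> 3 Pb^2+(aq) + 2 PO4^3-(aq)
Ksp = [Pb^2+]^3[PO4^3-]^2
Let s = molar solubility. Then [Pb^2+] = 3s and [PO4^3-] = 2s.
So Ksp = (3s)^3 × (2s)^2 = 108s^5
Solving, s = (1.0 x 10^-43/108)^(1/5) = 9.85 x 10^-10 M
[Pb^2+] = 3s = 3.0 × 10^-9 M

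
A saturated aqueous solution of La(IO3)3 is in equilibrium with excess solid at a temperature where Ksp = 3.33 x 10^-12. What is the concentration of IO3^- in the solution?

1.78e-3 M

La(IO3)3(s) ⇌ La^3+ + 3 IO3^-
Ksp = [La^3+][IO3^-]^3
For each mole of La(IO3)3 that dissolves: [La^3+] = s, [IO3^-] = 3s.
Ksp = s(3s)^3 = 27s^4
s^4 = 3.33 x 10^-12 / 27, so s = 5.926 x 10^-4 M
[IO3^-] = 3s = 1.78 × 10^-3 M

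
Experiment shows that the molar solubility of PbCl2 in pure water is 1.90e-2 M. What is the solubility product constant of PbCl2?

PbCl2(s) ⇌ Pb^2+ + 2 Cl^-
If s mol/L of PbCl2 dissolves, [Pb^2+] = s and [Cl^-] = 2s.
Ksp = [Pb^2+][Cl^-]^2
So Ksp = s × (2s)^2 = 4s^3
With s = 1.90 x 10^-2: Ksp = 2.74 x 10^-5

Ksp ≈ 2.74e-5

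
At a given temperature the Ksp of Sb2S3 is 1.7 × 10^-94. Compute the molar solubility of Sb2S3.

s ≈ 6.9e-20 M

Sb2S3(s) <=> 2 Sb^3+(aq) + 3 S^2-(aq)
Ksp = [Sb^3+]^2[S^2-]^3
Let s = molar solubility. Then [Sb^3+] = 2s and [S^2-] = 3s.
So Ksp = (2s)^2 × (3s)^3 = 108s^5
s^5 = 1.7 × 10^-94 / 108, so s = 6.9 × 10^-20 M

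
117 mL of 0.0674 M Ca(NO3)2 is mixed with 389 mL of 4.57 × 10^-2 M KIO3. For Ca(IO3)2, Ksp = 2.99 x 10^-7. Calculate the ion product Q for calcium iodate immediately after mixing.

Q ≈ 1.92 × 10^-5

Total volume = 117 + 389 = 506 mL.
[Ca^2+] = 6.74 × 10^-2 × (117/506) = 1.558 × 10^-2 M
[IO3^-] = 4.57 × 10^-2 × (389/506) = 3.513 × 10^-2 M
Ca(IO3)2(s) ⇌ Ca^2+ + 2 IO3^-, so Q = [Ca^2+][IO3^-]^2
Q = (1.558 x 10^-2)(3.513 x 10^-2)^2 = 1.92 × 10^-5
Q > Ksp, so Ca(IO3)2 will precipitate.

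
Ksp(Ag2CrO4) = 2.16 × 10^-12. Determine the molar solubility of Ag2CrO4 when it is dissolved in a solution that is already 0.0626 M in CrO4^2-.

Ag2CrO4(s) ⇌ 2 Ag^+(aq) + CrO4^2-(aq)
Ksp = [Ag^+]^2[CrO4^2-]
Let s = moles of Ag2CrO4 that dissolve per litre. [Ag^+] = 2s, [CrO4^2-] = 0.0626 + s ≈ 0.0626 (Ksp is small, so little additional dissolves).
Ksp ≈ (2s)^2 × 0.0626
s = 2.94 x 10^-6 M
Check: s = 2.9 x 10^-6 ≪ 0.0626, so the approximation is valid.

s ≈ 2.94 × 10^-6 M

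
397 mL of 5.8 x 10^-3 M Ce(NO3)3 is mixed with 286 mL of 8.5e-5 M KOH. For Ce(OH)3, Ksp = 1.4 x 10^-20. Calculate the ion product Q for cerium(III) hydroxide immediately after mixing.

Q ≈ 1.5e-16

Total volume = 397 + 286 = 683 mL.
[Ce^3+] = 5.8 × 10^-3 × (397/683) = 3.37 × 10^-3 M
[OH^-] = 8.5 × 10^-5 × (286/683) = 3.56 × 10^-5 M
Ce(OH)3(s) ⇌ Ce^3+ + 3 OH^-, so Q = [Ce^3+][OH^-]^3
Q = (3.37 × 10^-3)(3.56 × 10^-5)^3 = 1.5 x 10^-16
Q > Ksp, so Ce(OH)3 will precipitate.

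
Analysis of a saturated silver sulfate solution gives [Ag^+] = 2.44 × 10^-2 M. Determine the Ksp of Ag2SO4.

Ksp ≈ 7.26e-6

Ag2SO4(s) <=> 2 Ag^+ + SO4^2-
Stoichiometry gives [SO4^2-] = (1/2)[Ag^+] = 1.220 × 10^-2 M.
Ksp = [Ag^+]^2[SO4^2-]
Ksp = (2.44 × 10^-2)^2 × 1.220 × 10^-2 = 7.26 x 10^-6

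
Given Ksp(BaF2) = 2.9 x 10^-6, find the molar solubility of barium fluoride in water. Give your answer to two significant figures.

s = 9.0e-3 M

BaF2(s) ⇌ Ba^2+ + 2 F^-
Ksp = [Ba^2+][F^-]^2
Let s = molar solubility. Then [Ba^2+] = s and [F^-] = 2s.
So Ksp = s × (2s)^2 = 4s^3
s = (2.9 x 10^-6 / 4)^(1/3) = 9.0 x 10^-3 M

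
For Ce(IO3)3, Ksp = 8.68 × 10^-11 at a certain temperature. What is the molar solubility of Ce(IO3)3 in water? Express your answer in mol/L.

Ce(IO3)3(s) ⇌ Ce^3+(aq) + 3 IO3^-(aq)
Ksp = [Ce^3+][IO3^-]^3
If s mol/L of Ce(IO3)3 dissolves, [Ce^3+] = s and [IO3^-] = 3s.
So Ksp = s × (3s)^3 = 27s^4
s^4 = 8.68 × 10^-11 / 27, so s = 1.34 × 10^-3 M

1.34e-3 M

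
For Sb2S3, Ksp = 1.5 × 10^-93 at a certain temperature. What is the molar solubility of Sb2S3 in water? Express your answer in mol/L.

Sb2S3(s) ⇌ 2 Sb^3+ + 3 S^2-
Ksp = [Sb^3+]^2[S^2-]^3
With molar solubility s: [Sb^3+] = 2s, [S^2-] = 3s.
So Ksp = (2s)^2 × (3s)^3 = 108s^5
Solving, s = (1.5 × 10^-93/108)^(1/5) = 1.1 × 10^-19 M

1.1 × 10^-19 M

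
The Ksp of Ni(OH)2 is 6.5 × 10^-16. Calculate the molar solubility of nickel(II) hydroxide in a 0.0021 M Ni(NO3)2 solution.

s ≈ 2.8 × 10^-7 M

Ni(OH)2(s) ⇌ Ni^2+(aq) + 2 OH^-(aq)
Ksp = [Ni^2+][OH^-]^2
Let s = moles of Ni(OH)2 that dissolve per litre. [Ni^2+] = 0.0021 + s ≈ 0.0021, [OH^-] = 2s (common-ion effect: Ni^2+ is already 0.0021 M).
Ksp ≈ 0.0021 × (2s)^2
s = 2.8 x 10^-7 M
Check: s = 2.8 x 10^-7 ≪ 0.0021, so the approximation is valid.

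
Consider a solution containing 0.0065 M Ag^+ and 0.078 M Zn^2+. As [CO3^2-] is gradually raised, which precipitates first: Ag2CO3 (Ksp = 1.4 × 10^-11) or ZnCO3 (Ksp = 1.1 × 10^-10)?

Each salt begins to precipitate when Q = Ksp, i.e. when [CO3^2-] reaches its threshold.
For Ag2CO3: 1.4 × 10^-11 = (0.0065)^2 × [CO3^2-]  ⇒  [CO3^2-] = 3.3 × 10^-7 M.
For ZnCO3: 1.1 × 10^-10 = 0.078 × [CO3^2-]  ⇒  [CO3^2-] = 1.4 × 10^-9 M.
The salt with the lower threshold [CO3^2-] precipitates first: ZnCO3.

ZnCO3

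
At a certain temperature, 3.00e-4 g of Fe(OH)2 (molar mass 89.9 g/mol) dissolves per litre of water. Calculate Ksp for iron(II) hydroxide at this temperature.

Ksp = 1.49 x 10^-16

Molar solubility s = (3.00 × 10^-4 g/L) / (89.9 g/mol) = 3.337 × 10^-6 M.
Fe(OH)2(s) <=> Fe^2+(aq) + 2 OH^-(aq)
With molar solubility s: [Fe^2+] = s, [OH^-] = 2s.
Ksp = [Fe^2+][OH^-]^2
Substituting: Ksp = s(2s)^2 = 4s^3
With s = 3.337 × 10^-6: Ksp = 1.49 × 10^-16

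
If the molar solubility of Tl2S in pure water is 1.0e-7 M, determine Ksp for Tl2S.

Tl2S(s) <=> 2 Tl^+ + S^2-
If s mol/L of Tl2S dissolves, [Tl^+] = 2s and [S^2-] = s.
Ksp = [Tl^+]^2[S^2-]
So Ksp = (2s)^2 × s = 4s^3
With s = 1.0 × 10^-7: Ksp = 4.0 × 10^-21

4.0e-21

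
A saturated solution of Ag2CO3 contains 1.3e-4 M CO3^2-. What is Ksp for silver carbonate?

Ksp ≈ 8.8 × 10^-12

Ag2CO3(s) <=> 2 Ag^+ + CO3^2-
Stoichiometry gives [Ag^+] = (2/1)[CO3^2-] = 2.60 × 10^-4 M.
Ksp = [Ag^+]^2[CO3^2-]
Ksp = (2.60 × 10^-4)^2 × 1.3 × 10^-4 = 8.8 x 10^-12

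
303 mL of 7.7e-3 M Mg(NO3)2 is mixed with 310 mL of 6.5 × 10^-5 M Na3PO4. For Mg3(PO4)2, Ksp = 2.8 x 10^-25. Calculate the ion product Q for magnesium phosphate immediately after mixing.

Total volume = 303 + 310 = 613 mL.
[Mg^2+] = 7.7 × 10^-3 × (303/613) = 3.81 x 10^-3 M
[PO4^3-] = 6.5 × 10^-5 × (310/613) = 3.29 × 10^-5 M
Mg3(PO4)2(s) ⇌ 3 Mg^2+(aq) + 2 PO4^3-(aq), so Q = [Mg^2+]^3[PO4^3-]^2
Q = (3.81 x 10^-3)^3(3.29 × 10^-5)^2 = 6.0 × 10^-17
Q > Ksp, so Mg3(PO4)2 will precipitate.

Q ≈ 6.0e-17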